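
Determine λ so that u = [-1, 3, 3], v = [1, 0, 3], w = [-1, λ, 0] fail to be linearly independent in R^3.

Dependence holds iff the 3×3 matrix [u v w] is singular.
Cofactor expansion gives det = 6*λ - 9.
Solving 6*λ - 9 = 0 yields λ = 3/2.

λ = 3/2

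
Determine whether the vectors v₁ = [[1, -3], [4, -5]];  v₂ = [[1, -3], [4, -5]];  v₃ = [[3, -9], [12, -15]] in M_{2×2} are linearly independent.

linearly dependent

Write each element as a coordinate vector in ℝ⁴ using {E₁₁, E₁₂, E₂₁, E₂₂}.
Two of the vectors are equal, giving an immediate dependence.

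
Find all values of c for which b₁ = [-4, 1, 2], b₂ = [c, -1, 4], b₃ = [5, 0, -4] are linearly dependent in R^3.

c = -7/2

Place the vectors as rows of a 3×3 matrix; dependence ⇔ determinant zero.
The determinant works out to 4*c + 14.
Solving 4*c + 14 = 0 yields c = -7/2.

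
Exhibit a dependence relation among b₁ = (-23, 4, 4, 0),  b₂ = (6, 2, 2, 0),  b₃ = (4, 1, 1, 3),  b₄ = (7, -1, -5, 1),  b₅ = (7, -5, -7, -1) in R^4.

Write the vectors as columns of a matrix and find a nonzero vector in its null space.
A generator of the null space is (1, 2, 1, -1, 2).

b₁ + 2b₂ + b₃ - b₄ + 2b₅ = 0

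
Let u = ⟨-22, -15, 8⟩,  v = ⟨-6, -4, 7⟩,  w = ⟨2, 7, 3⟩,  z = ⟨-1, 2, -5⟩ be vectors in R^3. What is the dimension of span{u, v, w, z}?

dim = 3

Apply Gaussian elimination to the matrix whose rows are u, v, w, z.
Exactly 3 pivots survive; hence the rank is 3.
(With 4 elements in a 3-dimensional space the rank is at most 3.)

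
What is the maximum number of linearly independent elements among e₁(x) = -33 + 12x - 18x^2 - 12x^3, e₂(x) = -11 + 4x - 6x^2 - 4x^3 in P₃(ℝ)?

1

Pass to coordinate vectors with respect to the basis {1, x, …, x^3}.
Row-reduce the 2×4 matrix with these as rows.
Exactly 1 pivot survives; hence the rank is 1.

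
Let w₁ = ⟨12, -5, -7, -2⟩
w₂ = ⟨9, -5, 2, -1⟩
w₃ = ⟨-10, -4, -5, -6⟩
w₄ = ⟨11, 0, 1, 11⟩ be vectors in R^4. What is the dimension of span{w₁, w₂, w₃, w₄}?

Apply Gaussian elimination to the matrix whose rows are w₁, w₂, w₃, w₄.
There are 4 pivot columns, so rank = 4.

dim = 4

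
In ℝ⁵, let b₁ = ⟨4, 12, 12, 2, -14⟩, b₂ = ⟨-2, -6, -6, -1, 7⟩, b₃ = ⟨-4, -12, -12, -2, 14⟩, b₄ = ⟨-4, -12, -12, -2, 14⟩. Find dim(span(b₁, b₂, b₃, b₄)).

1

Row-reduce the 4×5 matrix with these as rows.
Exactly 1 pivot survives; hence the rank is 1.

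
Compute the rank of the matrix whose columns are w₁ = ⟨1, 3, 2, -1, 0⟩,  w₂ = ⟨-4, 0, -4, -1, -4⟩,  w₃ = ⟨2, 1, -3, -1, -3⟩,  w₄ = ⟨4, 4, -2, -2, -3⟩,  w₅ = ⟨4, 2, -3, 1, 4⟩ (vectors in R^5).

Apply Gaussian elimination to the matrix whose rows are w₁, w₂, w₃, w₄, w₅.
There are 5 pivot columns, so rank = 5.

rank 5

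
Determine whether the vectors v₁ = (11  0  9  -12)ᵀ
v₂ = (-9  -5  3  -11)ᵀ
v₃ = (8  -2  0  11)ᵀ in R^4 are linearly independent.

Place the vectors as rows of a 3×4 matrix and reduce to echelon form.
The reduction yields 3 nonzero rows, so the rank is 3.
Since rank = 3 (the number of vectors), the set is linearly independent.

linearly independent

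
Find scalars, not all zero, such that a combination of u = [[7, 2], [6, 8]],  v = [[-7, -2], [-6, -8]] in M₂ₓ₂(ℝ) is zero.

u + v = 0

Pass to coordinate vectors relative to the basis {E₁₁, E₁₂, E₂₁, E₂₂}.
Row-reduce the matrix with u, v as columns; the null space gives the coefficients.
A generator of the null space is (1, 1).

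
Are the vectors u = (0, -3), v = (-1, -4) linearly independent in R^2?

Form the 2×2 matrix with these as columns; its determinant is -3.
A nonzero determinant means the columns are linearly independent.

linearly independent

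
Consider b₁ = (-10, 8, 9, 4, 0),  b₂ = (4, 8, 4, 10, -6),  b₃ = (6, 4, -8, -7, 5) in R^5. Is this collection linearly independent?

Place the vectors as rows of a 3×5 matrix and reduce to echelon form.
The reduction yields 3 nonzero rows, so the rank is 3.
Since rank = 3 (the number of vectors), the set is linearly independent.

linearly independent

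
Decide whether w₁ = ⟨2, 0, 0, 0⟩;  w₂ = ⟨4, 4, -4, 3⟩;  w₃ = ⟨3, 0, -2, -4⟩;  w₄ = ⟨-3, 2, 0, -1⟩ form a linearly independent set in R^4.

Row-reduce the matrix whose columns are w₁, w₂, w₃, w₄.
The reduction yields 4 nonzero rows, so the rank is 4.
Since rank = 4 (the number of vectors), the set is linearly independent.

linearly independent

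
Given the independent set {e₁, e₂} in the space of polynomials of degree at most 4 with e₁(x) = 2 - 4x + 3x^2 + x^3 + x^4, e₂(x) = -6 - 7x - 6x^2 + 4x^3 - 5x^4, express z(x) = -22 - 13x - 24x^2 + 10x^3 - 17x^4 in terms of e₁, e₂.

z = -2e₁ + 3e₂

Take coordinate vectors relative to {1, x, …, x^4}.
Write z = a₁e₁ + a₂e₂ and equate components.
Row-reducing the augmented matrix gives the unique coefficients (a₁, a₂) = (-2, 3).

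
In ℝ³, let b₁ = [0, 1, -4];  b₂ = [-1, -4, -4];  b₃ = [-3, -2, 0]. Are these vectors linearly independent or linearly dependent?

linearly independent

The matrix [b₁|b₂|b₃] has determinant 52.
A nonzero determinant means the columns are linearly independent.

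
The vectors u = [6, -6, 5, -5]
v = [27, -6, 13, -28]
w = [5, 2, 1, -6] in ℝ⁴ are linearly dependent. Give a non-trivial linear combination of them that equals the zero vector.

Set up α₁u + … + α₃w = 0 and solve the homogeneous system.
One solution (up to scaling) is (2, -1, 3).

2u - v + 3w = 0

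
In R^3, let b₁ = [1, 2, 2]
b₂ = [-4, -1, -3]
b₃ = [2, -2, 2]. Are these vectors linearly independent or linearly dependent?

The matrix [b₁|b₂|b₃] has determinant 16.
A nonzero determinant means the columns are linearly independent.

linearly independent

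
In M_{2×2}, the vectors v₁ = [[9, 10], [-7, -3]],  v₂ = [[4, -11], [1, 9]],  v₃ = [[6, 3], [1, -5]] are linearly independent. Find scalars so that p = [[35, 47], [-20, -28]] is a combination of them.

Identify each element with its coordinate vector in ℝ⁴ via {E₁₁, E₁₂, E₂₁, E₂₂}.
Set up the augmented matrix [v₁ | v₂ | v₃ | p] and row-reduce.
Back-substitution yields (a₁, a₂, a₃) = (3, -1, 2).

p = 3v₁ - v₂ + 2v₃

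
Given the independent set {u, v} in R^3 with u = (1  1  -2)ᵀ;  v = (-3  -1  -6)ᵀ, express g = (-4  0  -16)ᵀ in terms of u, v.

g = 2u + 2v

Solve the system with u, v as columns and g as the right-hand side.
Row-reducing the augmented matrix gives the unique coefficients (α₁, α₂) = (2, 2).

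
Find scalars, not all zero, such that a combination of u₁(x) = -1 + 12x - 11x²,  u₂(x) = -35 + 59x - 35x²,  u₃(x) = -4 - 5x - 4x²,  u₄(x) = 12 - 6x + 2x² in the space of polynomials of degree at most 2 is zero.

Pass to coordinate vectors relative to the basis {1, x, x²}.
Solve the homogeneous system with u₁, u₂, u₃, u₄ as columns by row-reducing the coefficient matrix.
One solution (up to scaling) is (3, -1, -1, -3).

3u₁ - u₂ - u₃ - 3u₄ = 0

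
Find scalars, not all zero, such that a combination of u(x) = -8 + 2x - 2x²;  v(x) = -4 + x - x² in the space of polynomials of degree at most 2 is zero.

u - 2v = 0

Pass to coordinate vectors relative to the basis {1, x, x²}.
Row-reduce the matrix with u, v as columns; the null space gives the coefficients.
The free variable yields coefficients (1, -2) (any nonzero multiple also works).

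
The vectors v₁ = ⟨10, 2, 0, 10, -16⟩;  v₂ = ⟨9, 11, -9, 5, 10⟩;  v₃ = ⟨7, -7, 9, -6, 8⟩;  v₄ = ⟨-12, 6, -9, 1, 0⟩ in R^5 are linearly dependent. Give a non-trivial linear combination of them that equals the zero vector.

v₁ + 2v₃ + 2v₄ = 0

Set up α₁v₁ + … + α₄v₄ = 0 and solve the homogeneous system.
One solution (up to scaling) is (1, 0, 2, 2).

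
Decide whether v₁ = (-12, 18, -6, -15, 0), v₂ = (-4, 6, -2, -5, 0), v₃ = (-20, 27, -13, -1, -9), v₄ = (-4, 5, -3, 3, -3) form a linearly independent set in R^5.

linearly dependent

Place the vectors as rows of a 4×5 matrix and reduce to echelon form.
The reduction yields 2 nonzero rows, so the rank is 2.
Since rank 2 < 4, the set is linearly dependent.
Indeed v₁ - 3v₂ = 0.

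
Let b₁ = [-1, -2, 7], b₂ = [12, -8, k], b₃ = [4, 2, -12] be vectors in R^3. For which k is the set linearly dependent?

k = 4/3

The vectors are dependent exactly when the determinant of the matrix with rows b₁, b₂, b₃ vanishes.
Expanding, det = 8 - 6*k.
This vanishes exactly when k = 4/3.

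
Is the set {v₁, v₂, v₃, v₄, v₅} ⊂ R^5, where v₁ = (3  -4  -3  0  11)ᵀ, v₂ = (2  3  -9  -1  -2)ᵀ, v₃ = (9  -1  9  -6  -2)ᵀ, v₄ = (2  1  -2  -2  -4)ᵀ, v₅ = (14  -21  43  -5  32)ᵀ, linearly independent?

Form the 5×5 matrix with these as columns; its determinant is 0.
A zero determinant means the columns are linearly dependent.
Indeed 2v₁ - 3v₂ + 2v₃ - 2v₄ - v₅ = 0.

linearly dependent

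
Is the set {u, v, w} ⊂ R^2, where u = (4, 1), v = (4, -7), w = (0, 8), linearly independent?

linearly dependent

There are 3 vectors in a 2-dimensional space, so they cannot be linearly independent.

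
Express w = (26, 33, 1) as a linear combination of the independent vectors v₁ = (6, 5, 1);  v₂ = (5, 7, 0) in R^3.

w = v₁ + 4v₂

Write w = α₁v₁ + α₂v₂ and equate components.
Row-reducing the augmented matrix gives the unique coefficients (α₁, α₂) = (1, 4).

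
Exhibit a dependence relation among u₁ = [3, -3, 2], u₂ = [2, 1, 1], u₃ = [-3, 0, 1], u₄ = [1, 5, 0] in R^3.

Write the vectors as columns of a matrix and find a nonzero vector in its null space.
The free variable yields coefficients (1, -2, 0, 1) (any nonzero multiple also works).

u₁ - 2u₂ + u₄ = 0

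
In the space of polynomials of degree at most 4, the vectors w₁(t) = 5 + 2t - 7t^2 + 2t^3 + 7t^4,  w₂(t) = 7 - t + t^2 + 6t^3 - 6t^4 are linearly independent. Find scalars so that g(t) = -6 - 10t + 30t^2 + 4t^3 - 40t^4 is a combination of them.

Identify each element with its coordinate vector in ℝ⁵ via {1, t, …, t^4}.
Solve the system with w₁, w₂ as columns and g as the right-hand side.
The system has the unique solution (c₁, c₂) = (-4, 2).

g = -4w₁ + 2w₂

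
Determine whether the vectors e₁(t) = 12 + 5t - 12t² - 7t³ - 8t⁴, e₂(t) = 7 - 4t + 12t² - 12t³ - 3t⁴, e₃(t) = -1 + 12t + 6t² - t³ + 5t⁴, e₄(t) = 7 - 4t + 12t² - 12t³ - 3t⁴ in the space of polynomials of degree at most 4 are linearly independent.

Write each element as a coordinate vector in ℝ⁵ using {1, t, …, t⁴}.
Two of the vectors are equal, giving an immediate dependence.

linearly dependent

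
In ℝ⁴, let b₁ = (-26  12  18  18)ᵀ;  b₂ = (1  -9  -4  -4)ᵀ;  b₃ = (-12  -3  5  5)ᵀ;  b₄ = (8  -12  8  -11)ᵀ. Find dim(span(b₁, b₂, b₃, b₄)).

3

Row-reduce the 4×4 matrix with these as rows.
Reduction leaves 3 leading entries, giving rank 3.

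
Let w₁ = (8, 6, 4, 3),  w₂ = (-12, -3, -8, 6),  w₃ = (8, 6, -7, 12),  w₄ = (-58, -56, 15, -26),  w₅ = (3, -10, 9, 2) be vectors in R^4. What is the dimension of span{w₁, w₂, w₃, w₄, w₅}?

Put the 4×5 matrix [w₁|w₂|w₃|w₄|w₅] into echelon form.
Reduction leaves 4 leading entries, giving rank 4.
(With 5 elements in a 4-dimensional space the rank is at most 4.)

dim = 4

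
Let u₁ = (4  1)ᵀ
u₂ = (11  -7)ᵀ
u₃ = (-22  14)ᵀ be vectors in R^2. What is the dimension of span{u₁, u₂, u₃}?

Put the 2×3 matrix [u₁|u₂|u₃] into echelon form.
Exactly 2 pivots survive; hence the rank is 2.
(With 3 elements in a 2-dimensional space the rank is at most 2.)

dim = 2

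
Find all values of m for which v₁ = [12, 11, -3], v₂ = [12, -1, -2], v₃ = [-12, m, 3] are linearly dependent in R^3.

The set is linearly dependent precisely when det[v₁; v₂; v₃] = 0.
Expanding, det = -12*m - 132.
Setting this to zero gives m = -11.

m = -11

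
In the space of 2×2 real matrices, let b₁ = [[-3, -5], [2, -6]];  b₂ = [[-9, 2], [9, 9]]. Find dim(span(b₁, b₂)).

Use coordinates relative to {E₁₁, E₁₂, E₂₁, E₂₂}.
Put the 4×2 matrix [b₁|b₂] into echelon form.
Reduction leaves 2 leading entries, giving rank 2.

dim = 2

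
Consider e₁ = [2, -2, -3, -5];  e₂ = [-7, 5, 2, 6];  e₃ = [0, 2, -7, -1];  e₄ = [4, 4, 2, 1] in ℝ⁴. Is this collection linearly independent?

Form the 4×4 matrix with these as columns; its determinant is -870.
A nonzero determinant means the columns are linearly independent.

linearly independent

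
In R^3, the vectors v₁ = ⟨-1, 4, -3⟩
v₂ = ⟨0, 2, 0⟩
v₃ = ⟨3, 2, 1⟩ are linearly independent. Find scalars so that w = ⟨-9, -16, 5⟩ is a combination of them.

w = -3v₁ + 2v₂ - 4v₃

Solve the system with v₁, v₂, v₃ as columns and w as the right-hand side.
The system has the unique solution (c₁, c₂, c₃) = (-3, 2, -4).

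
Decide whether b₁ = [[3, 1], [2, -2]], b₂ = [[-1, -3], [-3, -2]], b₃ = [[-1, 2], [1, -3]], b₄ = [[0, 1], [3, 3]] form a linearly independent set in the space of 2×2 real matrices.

Write each element as a coordinate vector in ℝ⁴ using {E₁₁, E₁₂, E₂₁, E₂₂}.
Form the 4×4 matrix with these as columns; its determinant is -96.
A nonzero determinant means the columns are linearly independent.

linearly independent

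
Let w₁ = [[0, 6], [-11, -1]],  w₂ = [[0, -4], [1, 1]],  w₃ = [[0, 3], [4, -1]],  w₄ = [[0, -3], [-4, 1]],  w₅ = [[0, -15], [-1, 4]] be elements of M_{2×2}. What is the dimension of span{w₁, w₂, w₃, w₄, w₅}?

2

Use coordinates relative to {E₁₁, E₁₂, E₂₁, E₂₂}.
Put the 4×5 matrix [w₁|w₂|w₃|w₄|w₅] into echelon form.
The echelon form has 2 nonzero rows, so the rank is 2.
(With 5 elements in a 4-dimensional space the rank is at most 4.)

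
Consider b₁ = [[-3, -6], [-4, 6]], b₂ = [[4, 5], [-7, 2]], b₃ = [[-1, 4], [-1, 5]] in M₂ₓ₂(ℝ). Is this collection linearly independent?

linearly independent

Take coordinates with respect to the standard basis {E₁₁, E₁₂, E₂₁, E₂₂}.
Row-reduce the matrix whose columns are b₁, b₂, b₃.
The reduction yields 3 nonzero rows, so the rank is 3.
Since rank = 3 (the number of vectors), the set is linearly independent.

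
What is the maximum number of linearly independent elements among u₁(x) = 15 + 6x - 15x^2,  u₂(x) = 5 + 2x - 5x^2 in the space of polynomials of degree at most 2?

Use coordinates relative to {1, x, x^2}.
Put the 3×2 matrix [u₁|u₂] into echelon form.
Exactly 1 pivot survives; hence the rank is 1.

1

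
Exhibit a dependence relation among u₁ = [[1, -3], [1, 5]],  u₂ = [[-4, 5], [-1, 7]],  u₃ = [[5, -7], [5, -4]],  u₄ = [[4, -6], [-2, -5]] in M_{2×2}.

u₁ - 2u₂ - u₃ - u₄ = 0

Take coordinates with respect to {E₁₁, E₁₂, E₂₁, E₂₂}.
Row-reduce the matrix with u₁, u₂, u₃, u₄ as columns; the null space gives the coefficients.
A generator of the null space is (1, -2, -1, -1).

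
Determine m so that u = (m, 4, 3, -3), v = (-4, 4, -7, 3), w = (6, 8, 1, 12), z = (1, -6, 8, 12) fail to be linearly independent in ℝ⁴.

m = 48/7

Place the vectors as rows of a 4×4 matrix; dependence ⇔ determinant zero.
Expanding, det = 1050*m - 7200.
Setting this to zero gives m = 48/7.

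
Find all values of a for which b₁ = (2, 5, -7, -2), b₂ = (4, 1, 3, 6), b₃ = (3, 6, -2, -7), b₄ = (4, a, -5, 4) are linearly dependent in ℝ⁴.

The set is linearly dependent precisely when det[b₁; b₂; b₃; b₄] = 0.
The determinant works out to 1326 - 306*a.
Setting this to zero gives a = 13/3.

a = 13/3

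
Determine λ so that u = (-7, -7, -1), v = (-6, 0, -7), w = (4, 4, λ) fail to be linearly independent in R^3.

The set is linearly dependent precisely when det[u; v; w] = 0.
The determinant works out to 24 - 42*λ.
This vanishes exactly when λ = 4/7.

λ = 4/7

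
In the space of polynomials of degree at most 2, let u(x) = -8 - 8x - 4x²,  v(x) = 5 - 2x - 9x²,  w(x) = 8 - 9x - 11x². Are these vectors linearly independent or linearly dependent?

Write each element as a coordinate vector in ℝ³ using {1, x, x²}.
Place the vectors as rows of a 3×3 matrix and reduce to echelon form.
The reduction yields 3 nonzero rows, so the rank is 3.
Since rank = 3 (the number of vectors), the set is linearly independent.

linearly independent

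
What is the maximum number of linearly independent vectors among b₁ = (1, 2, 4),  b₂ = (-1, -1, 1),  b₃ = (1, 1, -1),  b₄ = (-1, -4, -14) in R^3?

Apply Gaussian elimination to the matrix whose rows are b₁, b₂, b₃, b₄.
The echelon form has 2 nonzero rows, so the rank is 2.
(With 4 elements in a 3-dimensional space the rank is at most 3.)

2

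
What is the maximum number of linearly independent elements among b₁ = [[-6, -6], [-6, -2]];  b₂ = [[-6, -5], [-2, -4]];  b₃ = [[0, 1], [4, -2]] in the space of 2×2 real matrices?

Pass to coordinate vectors with respect to the basis {E₁₁, E₁₂, E₂₁, E₂₂}.
Apply Gaussian elimination to the matrix whose rows are b₁, b₂, b₃.
Reduction leaves 2 leading entries, giving rank 2.

2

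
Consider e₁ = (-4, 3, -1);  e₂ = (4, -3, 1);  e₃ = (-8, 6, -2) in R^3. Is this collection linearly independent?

linearly dependent

The matrix [e₁|e₂|e₃] has determinant 0.
A zero determinant means the columns are linearly dependent.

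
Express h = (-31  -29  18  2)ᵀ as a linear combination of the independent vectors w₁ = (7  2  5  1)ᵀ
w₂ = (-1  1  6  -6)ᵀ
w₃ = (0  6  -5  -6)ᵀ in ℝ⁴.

h = -4w₁ + 3w₂ - 4w₃

Since w₁, w₂, w₃ are independent, the coefficients expressing h are uniquely determined by a linear system.
The system has the unique solution (a₁, a₂, a₃) = (-4, 3, -4).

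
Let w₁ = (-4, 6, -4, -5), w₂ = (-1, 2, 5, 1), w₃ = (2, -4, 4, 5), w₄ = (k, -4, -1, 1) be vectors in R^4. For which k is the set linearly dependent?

The vectors are dependent exactly when the determinant of the matrix with rows w₁, w₂, w₃, w₄ vanishes.
The determinant works out to 126 - 42*k.
This vanishes exactly when k = 3.

k = 3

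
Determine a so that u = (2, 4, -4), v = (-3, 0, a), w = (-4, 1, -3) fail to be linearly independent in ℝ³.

a = -4/3

Dependence holds iff the 3×3 matrix [u v w] is singular.
Cofactor expansion gives det = -18*a - 24.
Solving -18*a - 24 = 0 yields a = -4/3.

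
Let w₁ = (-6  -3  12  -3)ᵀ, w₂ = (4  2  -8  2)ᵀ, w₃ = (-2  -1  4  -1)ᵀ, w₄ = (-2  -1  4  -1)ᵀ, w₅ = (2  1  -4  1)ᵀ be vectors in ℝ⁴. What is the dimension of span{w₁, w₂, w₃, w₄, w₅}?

Put the 4×5 matrix [w₁|w₂|w₃|w₄|w₅] into echelon form.
Exactly 1 pivot survives; hence the rank is 1.
(With 5 elements in a 4-dimensional space the rank is at most 4.)

dim = 1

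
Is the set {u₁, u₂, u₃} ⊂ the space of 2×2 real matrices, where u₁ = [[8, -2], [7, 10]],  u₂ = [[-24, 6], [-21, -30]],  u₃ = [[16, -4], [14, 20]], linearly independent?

linearly dependent

Take coordinates with respect to the standard basis {E₁₁, E₁₂, E₂₁, E₂₂}.
Row-reduce the matrix whose columns are u₁, u₂, u₃.
The reduction yields 1 nonzero row, so the rank is 1.
Since rank 1 < 3, the set is linearly dependent.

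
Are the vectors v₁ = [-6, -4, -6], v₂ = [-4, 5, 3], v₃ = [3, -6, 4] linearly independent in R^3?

Form the 3×3 matrix with these as columns; its determinant is -382.
A nonzero determinant means the columns are linearly independent.

linearly independent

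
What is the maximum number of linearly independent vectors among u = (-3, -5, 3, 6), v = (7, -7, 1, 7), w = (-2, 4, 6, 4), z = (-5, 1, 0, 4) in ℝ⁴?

Put the 4×4 matrix [u|v|w|z] into echelon form.
There are 4 pivot columns, so rank = 4.

4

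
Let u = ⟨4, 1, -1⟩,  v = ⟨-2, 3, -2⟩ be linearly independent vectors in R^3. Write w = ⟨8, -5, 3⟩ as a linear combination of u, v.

w = u - 2v

Since u, v are independent, the coefficients expressing w are uniquely determined by a linear system.
Back-substitution yields (c₁, c₂) = (1, -2).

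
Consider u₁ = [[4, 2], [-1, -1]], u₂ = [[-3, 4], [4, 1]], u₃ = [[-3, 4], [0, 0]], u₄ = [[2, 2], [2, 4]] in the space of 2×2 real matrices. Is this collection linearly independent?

linearly independent

Take coordinates with respect to the standard basis {E₁₁, E₁₂, E₂₁, E₂₂}.
Row-reduce the matrix whose columns are u₁, u₂, u₃, u₄.
The reduction yields 4 nonzero rows, so the rank is 4.
Since rank = 4 (the number of vectors), the set is linearly independent.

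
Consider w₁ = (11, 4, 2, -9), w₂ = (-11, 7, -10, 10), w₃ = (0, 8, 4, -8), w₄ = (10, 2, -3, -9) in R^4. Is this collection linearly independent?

Form the 4×4 matrix with these as columns; its determinant is -7140.
A nonzero determinant means the columns are linearly independent.

linearly independent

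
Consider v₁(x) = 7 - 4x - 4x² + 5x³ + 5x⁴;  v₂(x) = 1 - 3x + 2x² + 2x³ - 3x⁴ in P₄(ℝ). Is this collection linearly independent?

linearly independent

Write each element as a coordinate vector in ℝ⁵ using {1, x, …, x⁴}.
Row-reduce the matrix whose columns are v₁, v₂.
The reduction yields 2 nonzero rows, so the rank is 2.
Since rank = 2 (the number of vectors), the set is linearly independent.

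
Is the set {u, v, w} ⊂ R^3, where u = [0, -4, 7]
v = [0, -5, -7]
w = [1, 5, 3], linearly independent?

linearly independent

Row-reduce the matrix whose columns are u, v, w.
The reduction yields 3 nonzero rows, so the rank is 3.
Since rank = 3 (the number of vectors), the set is linearly independent.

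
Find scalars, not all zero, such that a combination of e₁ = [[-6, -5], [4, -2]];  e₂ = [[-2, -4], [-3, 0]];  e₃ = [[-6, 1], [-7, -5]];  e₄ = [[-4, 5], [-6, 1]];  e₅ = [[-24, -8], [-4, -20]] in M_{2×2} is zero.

2e₁ - e₂ + 3e₃ - e₄ - e₅ = 0

Pass to coordinate vectors relative to the basis {E₁₁, E₁₂, E₂₁, E₂₂}.
Write the vectors as columns of a matrix and find a nonzero vector in its null space.
A generator of the null space is (2, -1, 3, -1, -1).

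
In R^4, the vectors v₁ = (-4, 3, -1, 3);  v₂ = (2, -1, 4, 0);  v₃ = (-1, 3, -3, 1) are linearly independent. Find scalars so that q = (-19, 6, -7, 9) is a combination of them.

Since v₁, v₂, v₃ are independent, the coefficients expressing q are uniquely determined by a linear system.
The system has the unique solution (α₁, α₂, α₃) = (4, -3, -3).

q = 4v₁ - 3v₂ - 3v₃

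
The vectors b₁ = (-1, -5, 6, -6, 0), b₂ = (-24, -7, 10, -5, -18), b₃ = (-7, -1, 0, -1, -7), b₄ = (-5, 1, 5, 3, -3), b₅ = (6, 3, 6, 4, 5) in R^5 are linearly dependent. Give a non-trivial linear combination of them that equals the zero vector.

b₁ - b₂ + b₃ + 2b₄ - b₅ = 0

Row-reduce the matrix with b₁, b₂, b₃, b₄, b₅ as columns; the null space gives the coefficients.
The free variable yields coefficients (1, -1, 1, 2, -1) (any nonzero multiple also works).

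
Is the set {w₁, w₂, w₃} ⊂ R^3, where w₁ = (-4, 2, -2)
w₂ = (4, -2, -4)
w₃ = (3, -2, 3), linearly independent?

The matrix [w₁|w₂|w₃] has determinant 12.
A nonzero determinant means the columns are linearly independent.

linearly independent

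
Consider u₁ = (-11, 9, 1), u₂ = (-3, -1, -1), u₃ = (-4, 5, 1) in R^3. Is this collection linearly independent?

Row-reduce the matrix whose columns are u₁, u₂, u₃.
The reduction yields 2 nonzero rows, so the rank is 2.
Since rank 2 < 3, the set is linearly dependent.

linearly dependent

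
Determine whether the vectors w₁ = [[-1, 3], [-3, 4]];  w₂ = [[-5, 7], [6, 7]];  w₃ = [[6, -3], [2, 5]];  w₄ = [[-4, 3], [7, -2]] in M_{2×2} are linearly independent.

linearly independent

Write each element as a coordinate vector in ℝ⁴ using {E₁₁, E₁₂, E₂₁, E₂₂}.
The matrix [w₁|w₂|w₃|w₄] has determinant -460.
A nonzero determinant means the columns are linearly independent.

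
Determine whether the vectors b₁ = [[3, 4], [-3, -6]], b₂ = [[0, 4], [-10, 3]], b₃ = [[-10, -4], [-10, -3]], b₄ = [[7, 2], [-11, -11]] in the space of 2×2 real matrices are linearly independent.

linearly independent

Take coordinates with respect to the standard basis {E₁₁, E₁₂, E₂₁, E₂₂}.
The matrix [b₁|b₂|b₃|b₄] has determinant -7700.
A nonzero determinant means the columns are linearly independent.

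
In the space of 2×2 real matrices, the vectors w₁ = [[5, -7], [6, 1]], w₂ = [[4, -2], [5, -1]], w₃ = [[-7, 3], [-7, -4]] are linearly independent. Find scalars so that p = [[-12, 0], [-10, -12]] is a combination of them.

p = w₁ + w₂ + 3w₃

Work in coordinates with respect to the standard basis {E₁₁, E₁₂, E₂₁, E₂₂}.
Solve the system with w₁, w₂, w₃ as columns and p as the right-hand side.
The system has the unique solution (α₁, α₂, α₃) = (1, 1, 3).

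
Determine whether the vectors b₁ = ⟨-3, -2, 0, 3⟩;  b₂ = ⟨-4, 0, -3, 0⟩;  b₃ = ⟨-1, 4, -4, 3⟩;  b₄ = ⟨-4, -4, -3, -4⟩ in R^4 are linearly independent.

linearly independent

Form the 4×4 matrix with these as columns; its determinant is -224.
A nonzero determinant means the columns are linearly independent.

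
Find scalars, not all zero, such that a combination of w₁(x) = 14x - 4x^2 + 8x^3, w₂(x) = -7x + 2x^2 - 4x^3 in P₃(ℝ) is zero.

w₁ + 2w₂ = 0

Pass to coordinate vectors relative to the basis {1, x, …, x^3}.
Row-reduce the matrix with w₁, w₂ as columns; the null space gives the coefficients.
One solution (up to scaling) is (1, 2).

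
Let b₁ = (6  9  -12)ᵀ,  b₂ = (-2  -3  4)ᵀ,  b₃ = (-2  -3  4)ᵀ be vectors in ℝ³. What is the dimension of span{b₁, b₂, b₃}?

Form the matrix with b₁, b₂, b₃ as columns and reduce.
Exactly 1 pivot survives; hence the rank is 1.

dim = 1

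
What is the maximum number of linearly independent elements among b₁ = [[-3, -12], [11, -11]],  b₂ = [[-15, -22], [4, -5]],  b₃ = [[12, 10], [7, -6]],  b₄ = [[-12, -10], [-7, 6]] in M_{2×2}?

Use coordinates relative to {E₁₁, E₁₂, E₂₁, E₂₂}.
Row-reduce the 4×4 matrix with these as rows.
Exactly 2 pivots survive; hence the rank is 2.

2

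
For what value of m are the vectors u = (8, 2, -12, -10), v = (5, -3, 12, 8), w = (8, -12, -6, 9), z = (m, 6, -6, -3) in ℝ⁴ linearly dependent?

The set is linearly dependent precisely when det[u; v; w; z] = 0.
Expanding, det = 480*m + 13440.
This vanishes exactly when m = -28.

m = -28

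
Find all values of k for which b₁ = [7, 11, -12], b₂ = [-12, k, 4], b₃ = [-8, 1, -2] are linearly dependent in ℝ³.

Dependence holds iff the 3×3 matrix [b₁ b₂ b₃] is singular.
Cofactor expansion gives det = -110*k - 500.
Setting this to zero gives k = -50/11.

k = -50/11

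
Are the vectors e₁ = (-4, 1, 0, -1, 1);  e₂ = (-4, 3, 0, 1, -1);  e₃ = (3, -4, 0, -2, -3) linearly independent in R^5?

linearly independent

Place the vectors as rows of a 3×5 matrix and reduce to echelon form.
The reduction yields 3 nonzero rows, so the rank is 3.
Since rank = 3 (the number of vectors), the set is linearly independent.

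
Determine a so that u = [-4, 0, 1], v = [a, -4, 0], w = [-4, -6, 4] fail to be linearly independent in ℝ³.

The set is linearly dependent precisely when det[u; v; w] = 0.
Cofactor expansion gives det = 48 - 6*a.
This vanishes exactly when a = 8.

a = 8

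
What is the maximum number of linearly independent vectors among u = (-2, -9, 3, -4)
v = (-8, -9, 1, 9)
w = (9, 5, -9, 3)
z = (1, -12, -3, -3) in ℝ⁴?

4

Put the 4×4 matrix [u|v|w|z] into echelon form.
Exactly 4 pivots survive; hence the rank is 4.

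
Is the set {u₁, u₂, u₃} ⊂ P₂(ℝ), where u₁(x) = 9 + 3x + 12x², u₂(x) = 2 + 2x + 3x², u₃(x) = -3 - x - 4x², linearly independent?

linearly dependent

Write each element as a coordinate vector in ℝ³ using {1, x, x²}.
One vector is a scalar multiple of another, so the set is dependent.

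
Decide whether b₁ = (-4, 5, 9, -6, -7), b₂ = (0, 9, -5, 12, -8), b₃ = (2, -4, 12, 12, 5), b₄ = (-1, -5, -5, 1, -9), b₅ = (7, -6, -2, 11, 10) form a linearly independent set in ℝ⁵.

linearly independent

Place the vectors as rows of a 5×5 matrix and reduce to echelon form.
The reduction yields 5 nonzero rows, so the rank is 5.
Since rank = 5 (the number of vectors), the set is linearly independent.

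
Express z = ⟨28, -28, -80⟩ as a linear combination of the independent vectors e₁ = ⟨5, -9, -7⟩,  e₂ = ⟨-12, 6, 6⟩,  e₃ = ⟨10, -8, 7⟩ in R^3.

z = 4e₁ - 4e₂ - 4e₃

Write z = a₁e₁ + … + a₃e₃ and equate components.
Row-reducing the augmented matrix gives the unique coefficients (a₁, a₂, a₃) = (4, -4, -4).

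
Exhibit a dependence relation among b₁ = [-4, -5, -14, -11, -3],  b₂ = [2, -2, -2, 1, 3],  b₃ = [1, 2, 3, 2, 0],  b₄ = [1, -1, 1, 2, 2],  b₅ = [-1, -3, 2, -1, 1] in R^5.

b₁ - b₂ + 3b₃ + 3b₄ = 0

Solve the homogeneous system with b₁, b₂, b₃, b₄, b₅ as columns by row-reducing the coefficient matrix.
One solution (up to scaling) is (1, -1, 3, 3, 0).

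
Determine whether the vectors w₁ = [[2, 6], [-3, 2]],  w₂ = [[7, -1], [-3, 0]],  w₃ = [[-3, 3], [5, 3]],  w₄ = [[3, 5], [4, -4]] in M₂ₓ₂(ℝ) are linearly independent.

Write each element as a coordinate vector in ℝ⁴ using {E₁₁, E₁₂, E₂₁, E₂₂}.
The matrix [w₁|w₂|w₃|w₄] has determinant 1842.
A nonzero determinant means the columns are linearly independent.

linearly independent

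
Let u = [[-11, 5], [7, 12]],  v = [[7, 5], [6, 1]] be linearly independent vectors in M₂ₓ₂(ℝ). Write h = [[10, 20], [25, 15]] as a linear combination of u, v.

Work in coordinates with respect to the standard basis {E₁₁, E₁₂, E₂₁, E₂₂}.
Solve the system with u, v as columns and h as the right-hand side.
Row-reducing the augmented matrix gives the unique coefficients (c₁, c₂) = (1, 3).

h = u + 3v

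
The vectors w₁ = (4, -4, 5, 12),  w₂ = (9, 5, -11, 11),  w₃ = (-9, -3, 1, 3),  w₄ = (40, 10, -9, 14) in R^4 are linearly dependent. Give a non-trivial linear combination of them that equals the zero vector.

w₁ + w₂ - 3w₃ - w₄ = 0

Set up α₁w₁ + … + α₄w₄ = 0 and solve the homogeneous system.
One solution (up to scaling) is (1, 1, -3, -1).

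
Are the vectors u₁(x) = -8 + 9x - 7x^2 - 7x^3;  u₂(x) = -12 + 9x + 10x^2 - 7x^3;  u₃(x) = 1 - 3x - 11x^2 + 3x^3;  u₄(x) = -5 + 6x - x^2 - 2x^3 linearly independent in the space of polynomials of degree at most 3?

Write each element as a coordinate vector in ℝ⁴ using {1, x, …, x^3}.
Form the 4×4 matrix with these as columns; its determinant is -2082.
A nonzero determinant means the columns are linearly independent.

linearly independent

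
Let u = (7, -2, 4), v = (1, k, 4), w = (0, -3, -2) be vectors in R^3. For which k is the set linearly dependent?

Dependence holds iff the 3×3 matrix [u v w] is singular.
The determinant works out to 68 - 14*k.
This vanishes exactly when k = 34/7.

k = 34/7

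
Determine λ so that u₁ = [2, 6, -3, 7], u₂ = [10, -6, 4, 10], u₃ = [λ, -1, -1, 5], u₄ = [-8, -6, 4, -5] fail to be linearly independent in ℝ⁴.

Dependence holds iff the 4×4 matrix [u₁ u₂ u₃ u₄] is singular.
Expanding, det = 1770 - 90*λ.
This vanishes exactly when λ = 59/3.

λ = 59/3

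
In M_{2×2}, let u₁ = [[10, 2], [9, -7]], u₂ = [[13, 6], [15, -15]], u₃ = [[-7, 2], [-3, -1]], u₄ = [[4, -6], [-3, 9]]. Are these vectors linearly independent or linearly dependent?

Take coordinates with respect to the standard basis {E₁₁, E₁₂, E₂₁, E₂₂}.
The matrix [u₁|u₂|u₃|u₄] has determinant 0.
A zero determinant means the columns are linearly dependent.

linearly dependent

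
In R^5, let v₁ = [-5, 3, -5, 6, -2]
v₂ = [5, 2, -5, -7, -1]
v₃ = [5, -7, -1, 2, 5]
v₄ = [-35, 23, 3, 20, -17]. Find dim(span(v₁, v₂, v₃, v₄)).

Row-reduce the 4×5 matrix with these as rows.
Reduction leaves 3 leading entries, giving rank 3.

3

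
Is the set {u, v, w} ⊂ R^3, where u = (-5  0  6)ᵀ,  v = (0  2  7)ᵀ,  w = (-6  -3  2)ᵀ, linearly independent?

Form the 3×3 matrix with these as columns; its determinant is -53.
A nonzero determinant means the columns are linearly independent.

linearly independent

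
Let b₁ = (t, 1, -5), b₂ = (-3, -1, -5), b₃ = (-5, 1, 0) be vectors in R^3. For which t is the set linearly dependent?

Dependence holds iff the 3×3 matrix [b₁ b₂ b₃] is singular.
Expanding, det = 5*t + 65.
This vanishes exactly when t = -13.

t = -13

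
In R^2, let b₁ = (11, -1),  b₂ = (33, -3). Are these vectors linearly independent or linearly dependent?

One vector is a scalar multiple of another, so the set is dependent.

linearly dependent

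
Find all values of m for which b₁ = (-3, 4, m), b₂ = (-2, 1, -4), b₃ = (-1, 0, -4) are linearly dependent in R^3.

The vectors are dependent exactly when the determinant of the matrix with rows b₁, b₂, b₃ vanishes.
Cofactor expansion gives det = m - 4.
This vanishes exactly when m = 4.

m = 4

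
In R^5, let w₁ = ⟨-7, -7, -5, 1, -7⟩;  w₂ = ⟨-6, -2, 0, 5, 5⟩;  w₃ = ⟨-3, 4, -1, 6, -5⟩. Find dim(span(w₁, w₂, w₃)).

Form the matrix with w₁, w₂, w₃ as columns and reduce.
There are 3 pivot columns, so rank = 3.

dim = 3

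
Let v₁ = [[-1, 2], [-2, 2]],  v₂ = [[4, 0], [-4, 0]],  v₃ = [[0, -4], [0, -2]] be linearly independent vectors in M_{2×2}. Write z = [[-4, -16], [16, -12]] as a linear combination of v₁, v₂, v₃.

z = -4v₁ - 2v₂ + 2v₃

Identify each element with its coordinate vector in ℝ⁴ via {E₁₁, E₁₂, E₂₁, E₂₂}.
Since v₁, v₂, v₃ are independent, the coefficients expressing z are uniquely determined by a linear system.
Row-reducing the augmented matrix gives the unique coefficients (c₁, c₂, c₃) = (-4, -2, 2).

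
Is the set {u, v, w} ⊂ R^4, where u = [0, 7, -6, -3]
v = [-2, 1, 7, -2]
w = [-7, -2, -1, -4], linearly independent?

linearly independent

Place the vectors as rows of a 3×4 matrix and reduce to echelon form.
The reduction yields 3 nonzero rows, so the rank is 3.
Since rank = 3 (the number of vectors), the set is linearly independent.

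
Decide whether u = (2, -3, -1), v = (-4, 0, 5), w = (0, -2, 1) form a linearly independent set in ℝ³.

linearly dependent

The matrix [u|v|w] has determinant 0.
A zero determinant means the columns are linearly dependent.
Indeed 2u + v - 3w = 0.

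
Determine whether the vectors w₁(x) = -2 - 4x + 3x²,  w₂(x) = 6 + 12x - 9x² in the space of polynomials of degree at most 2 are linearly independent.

Write each element as a coordinate vector in ℝ³ using {1, x, x²}.
One vector is a scalar multiple of another, so the set is dependent.

linearly dependent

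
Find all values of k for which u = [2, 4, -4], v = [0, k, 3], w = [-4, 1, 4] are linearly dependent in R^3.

k = -27/4

The vectors are dependent exactly when the determinant of the matrix with rows u, v, w vanishes.
Expanding, det = -8*k - 54.
Solving -8*k - 54 = 0 yields k = -27/4.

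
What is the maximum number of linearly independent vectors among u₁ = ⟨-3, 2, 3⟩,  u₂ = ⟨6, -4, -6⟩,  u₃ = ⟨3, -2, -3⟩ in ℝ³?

1

Put the 3×3 matrix [u₁|u₂|u₃] into echelon form.
There is 1 pivot column, so rank = 1.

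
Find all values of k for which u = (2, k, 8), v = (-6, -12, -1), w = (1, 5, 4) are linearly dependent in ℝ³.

k = 10

The set is linearly dependent precisely when det[u; v; w] = 0.
Expanding, det = 23*k - 230.
Solving 23*k - 230 = 0 yields k = 10.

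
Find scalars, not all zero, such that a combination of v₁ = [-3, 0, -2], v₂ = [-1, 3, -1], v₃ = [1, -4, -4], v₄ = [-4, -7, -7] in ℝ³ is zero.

Row-reduce the matrix with v₁, v₂, v₃, v₄ as columns; the null space gives the coefficients.
The free variable yields coefficients (2, -1, 1, -1) (any nonzero multiple also works).

2v₁ - v₂ + v₃ - v₄ = 0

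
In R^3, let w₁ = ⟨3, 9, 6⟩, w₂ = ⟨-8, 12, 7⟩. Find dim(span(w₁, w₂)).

Row-reduce the 2×3 matrix with these as rows.
The echelon form has 2 nonzero rows, so the rank is 2.

dim = 2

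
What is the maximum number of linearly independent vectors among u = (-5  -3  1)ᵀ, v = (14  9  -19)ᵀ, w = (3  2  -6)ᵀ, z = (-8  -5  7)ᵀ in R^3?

Form the matrix with u, v, w, z as columns and reduce.
Exactly 2 pivots survive; hence the rank is 2.
(With 4 elements in a 3-dimensional space the rank is at most 3.)

2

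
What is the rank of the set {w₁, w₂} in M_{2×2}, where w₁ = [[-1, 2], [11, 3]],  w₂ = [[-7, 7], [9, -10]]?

Pass to coordinate vectors with respect to the basis {E₁₁, E₁₂, E₂₁, E₂₂}.
Apply Gaussian elimination to the matrix whose rows are w₁, w₂.
The echelon form has 2 nonzero rows, so the rank is 2.

rank 2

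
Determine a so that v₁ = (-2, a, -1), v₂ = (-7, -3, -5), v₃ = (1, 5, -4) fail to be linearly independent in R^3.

The set is linearly dependent precisely when det[v₁; v₂; v₃] = 0.
The determinant works out to -33*a - 42.
Setting this to zero gives a = -14/11.

a = -14/11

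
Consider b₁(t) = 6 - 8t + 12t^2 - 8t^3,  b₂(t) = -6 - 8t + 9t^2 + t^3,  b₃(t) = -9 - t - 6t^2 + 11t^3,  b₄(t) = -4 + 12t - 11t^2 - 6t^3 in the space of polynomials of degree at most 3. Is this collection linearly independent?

Write each element as a coordinate vector in ℝ⁴ using {1, t, …, t^3}.
Row-reduce the matrix whose columns are b₁, b₂, b₃, b₄.
The reduction yields 4 nonzero rows, so the rank is 4.
Since rank = 4 (the number of vectors), the set is linearly independent.

linearly independent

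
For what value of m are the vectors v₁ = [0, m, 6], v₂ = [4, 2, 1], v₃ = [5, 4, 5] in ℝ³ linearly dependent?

The vectors are dependent exactly when the determinant of the matrix with rows v₁, v₂, v₃ vanishes.
Cofactor expansion gives det = 36 - 15*m.
This vanishes exactly when m = 12/5.

m = 12/5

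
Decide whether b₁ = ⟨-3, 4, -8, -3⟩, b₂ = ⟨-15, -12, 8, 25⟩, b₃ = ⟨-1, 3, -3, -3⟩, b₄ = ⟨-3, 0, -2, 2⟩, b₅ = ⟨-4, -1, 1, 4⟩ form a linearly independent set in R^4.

linearly dependent

There are 5 vectors in a 4-dimensional space, so they cannot be linearly independent.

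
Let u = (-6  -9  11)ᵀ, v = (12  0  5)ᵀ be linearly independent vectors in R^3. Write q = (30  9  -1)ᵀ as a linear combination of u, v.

q = -u + 2v

Write q = a₁u + a₂v and equate components.
The system has the unique solution (a₁, a₂) = (-1, 2).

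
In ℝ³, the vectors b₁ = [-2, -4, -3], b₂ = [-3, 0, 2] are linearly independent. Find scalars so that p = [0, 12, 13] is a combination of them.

Since b₁, b₂ are independent, the coefficients expressing p are uniquely determined by a linear system.
Back-substitution yields (c₁, c₂) = (-3, 2).

p = -3b₁ + 2b₂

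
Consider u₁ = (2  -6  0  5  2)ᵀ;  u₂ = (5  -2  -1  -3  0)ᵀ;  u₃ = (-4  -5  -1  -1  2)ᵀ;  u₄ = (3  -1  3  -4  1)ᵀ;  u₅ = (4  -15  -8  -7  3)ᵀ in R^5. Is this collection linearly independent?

The matrix [u₁|u₂|u₃|u₄|u₅] has determinant 0.
A zero determinant means the columns are linearly dependent.
Indeed 3u₂ + 2u₃ - u₄ - u₅ = 0.

linearly dependent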